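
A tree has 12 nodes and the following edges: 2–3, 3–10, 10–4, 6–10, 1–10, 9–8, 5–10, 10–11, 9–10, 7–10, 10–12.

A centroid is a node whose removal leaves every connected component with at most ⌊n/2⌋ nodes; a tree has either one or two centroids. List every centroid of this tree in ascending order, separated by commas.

10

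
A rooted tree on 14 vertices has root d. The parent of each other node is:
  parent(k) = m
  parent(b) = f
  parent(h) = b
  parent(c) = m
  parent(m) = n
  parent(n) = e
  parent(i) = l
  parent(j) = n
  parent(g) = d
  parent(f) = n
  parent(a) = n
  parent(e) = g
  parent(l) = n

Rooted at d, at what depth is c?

5

Path from d to c: d → g → e → n → m → c, which has 5 edges.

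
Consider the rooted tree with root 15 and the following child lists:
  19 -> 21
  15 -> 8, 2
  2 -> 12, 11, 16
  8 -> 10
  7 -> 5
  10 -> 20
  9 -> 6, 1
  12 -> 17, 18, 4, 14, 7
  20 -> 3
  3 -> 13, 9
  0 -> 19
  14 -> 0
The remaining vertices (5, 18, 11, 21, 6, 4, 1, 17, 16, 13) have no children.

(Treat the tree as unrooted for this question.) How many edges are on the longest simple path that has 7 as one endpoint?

9

A farthest node from 7 is 1 (6 also at distance 9).
The path 7-12-2-15-8-10-20-3-9-1 has 9 edges.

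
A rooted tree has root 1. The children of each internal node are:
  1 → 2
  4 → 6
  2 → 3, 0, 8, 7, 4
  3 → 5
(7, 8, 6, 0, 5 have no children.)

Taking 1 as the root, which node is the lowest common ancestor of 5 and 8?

5's ancestor chain is 5, 3, 2, 1 and 8's is 8, 2, 1; they first meet at 2.

2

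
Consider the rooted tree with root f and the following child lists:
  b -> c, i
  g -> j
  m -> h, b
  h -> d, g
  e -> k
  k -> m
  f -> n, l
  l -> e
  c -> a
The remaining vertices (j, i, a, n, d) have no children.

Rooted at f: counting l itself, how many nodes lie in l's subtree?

Descendants of l (including itself): l, e, k, m, h, b, d, g, i, c, j, a. That's 12.

12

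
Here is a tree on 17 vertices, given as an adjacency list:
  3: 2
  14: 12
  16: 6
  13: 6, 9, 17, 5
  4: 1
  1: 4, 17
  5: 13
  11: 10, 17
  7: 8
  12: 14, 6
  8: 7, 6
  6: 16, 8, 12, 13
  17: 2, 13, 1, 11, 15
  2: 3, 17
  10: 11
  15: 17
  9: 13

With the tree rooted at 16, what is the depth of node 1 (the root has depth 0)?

4

Climbing from 1 to the root: 1–17–13–6–16. That's 4 steps.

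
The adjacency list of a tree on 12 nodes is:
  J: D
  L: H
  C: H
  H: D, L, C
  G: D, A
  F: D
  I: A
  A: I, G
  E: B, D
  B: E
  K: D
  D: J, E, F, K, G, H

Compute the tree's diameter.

5

BFS from I reaches L last, at distance 5; BFS from L confirms no node is farther.
Path: I–A–G–D–H–L.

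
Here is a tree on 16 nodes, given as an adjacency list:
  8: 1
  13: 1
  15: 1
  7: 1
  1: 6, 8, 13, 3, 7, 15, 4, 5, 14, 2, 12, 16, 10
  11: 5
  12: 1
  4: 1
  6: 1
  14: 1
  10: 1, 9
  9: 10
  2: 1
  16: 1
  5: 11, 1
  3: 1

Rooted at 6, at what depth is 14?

Path from 6 to 14: 6 → 1 → 14, which has 2 edges.

2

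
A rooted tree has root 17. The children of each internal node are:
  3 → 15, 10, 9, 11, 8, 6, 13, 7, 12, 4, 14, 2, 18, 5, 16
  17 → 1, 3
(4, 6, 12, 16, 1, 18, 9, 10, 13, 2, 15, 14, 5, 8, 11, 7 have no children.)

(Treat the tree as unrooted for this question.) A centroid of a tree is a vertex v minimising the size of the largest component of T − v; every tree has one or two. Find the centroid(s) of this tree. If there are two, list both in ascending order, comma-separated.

If 3 is removed the pieces have sizes 2, 1, 1, 1, 1, 1, 1, 1, 1, 1, 1, 1, 1, 1, 1, 1, all ≤ ⌊18/2⌋ = 9.
Every other node leaves some component of size > 9, so the centroid is unique.

3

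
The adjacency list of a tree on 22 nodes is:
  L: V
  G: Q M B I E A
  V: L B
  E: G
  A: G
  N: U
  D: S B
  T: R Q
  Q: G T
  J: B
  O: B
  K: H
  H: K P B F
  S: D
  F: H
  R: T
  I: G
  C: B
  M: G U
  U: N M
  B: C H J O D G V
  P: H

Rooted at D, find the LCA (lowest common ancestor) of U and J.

Path U→root: U M G B D; path J→root: J B D.
First common node: B.

B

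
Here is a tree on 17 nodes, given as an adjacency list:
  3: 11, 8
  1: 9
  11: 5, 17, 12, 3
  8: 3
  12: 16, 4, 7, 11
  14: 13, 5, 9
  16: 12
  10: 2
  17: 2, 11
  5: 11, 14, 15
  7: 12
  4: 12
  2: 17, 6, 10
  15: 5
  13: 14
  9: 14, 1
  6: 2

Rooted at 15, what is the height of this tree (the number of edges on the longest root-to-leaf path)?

5

6 sits deepest: 15–5–11–17–2–6 — 5 edges from the root.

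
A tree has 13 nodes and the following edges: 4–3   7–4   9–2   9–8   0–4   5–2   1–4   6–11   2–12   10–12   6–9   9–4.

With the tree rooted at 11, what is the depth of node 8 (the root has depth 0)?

3

Path from 11 to 8: 11–6–9–8, which has 3 edges.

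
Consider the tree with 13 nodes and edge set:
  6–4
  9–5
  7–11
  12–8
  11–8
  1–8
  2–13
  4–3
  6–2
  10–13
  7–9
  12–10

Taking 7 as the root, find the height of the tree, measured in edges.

The longest root-to-leaf path is 7-11-8-12-10-13-2-6-4-3 (9 edges).

9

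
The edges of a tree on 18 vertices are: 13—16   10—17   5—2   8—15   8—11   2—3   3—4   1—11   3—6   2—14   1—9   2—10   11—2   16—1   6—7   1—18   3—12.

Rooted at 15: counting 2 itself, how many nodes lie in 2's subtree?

10

2's subtree: {2, 3, 5, 10, 14, 6, 12, 4, 17, 7}, size 10.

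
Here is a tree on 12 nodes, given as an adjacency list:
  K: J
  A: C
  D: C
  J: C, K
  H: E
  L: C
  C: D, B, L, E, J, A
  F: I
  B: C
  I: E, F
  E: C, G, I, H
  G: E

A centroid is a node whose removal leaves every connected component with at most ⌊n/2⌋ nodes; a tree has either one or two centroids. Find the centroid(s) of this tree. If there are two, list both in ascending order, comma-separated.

Delete C: the remaining components have sizes 5, 2, 1, 1, 1, 1. Max 5 ≤ 6, so C is a centroid.
No neighbour of C does as well, so C is the unique centroid.

C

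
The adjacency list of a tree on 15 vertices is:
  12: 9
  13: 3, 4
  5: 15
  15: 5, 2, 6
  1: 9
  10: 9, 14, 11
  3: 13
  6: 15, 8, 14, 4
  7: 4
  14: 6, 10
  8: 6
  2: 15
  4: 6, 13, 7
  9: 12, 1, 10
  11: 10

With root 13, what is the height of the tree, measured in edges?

The longest root-to-leaf path is 13–4–6–14–10–9–12 (6 edges).

6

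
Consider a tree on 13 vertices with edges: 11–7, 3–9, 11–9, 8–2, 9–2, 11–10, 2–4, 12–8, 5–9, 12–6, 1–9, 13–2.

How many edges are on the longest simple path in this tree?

BFS from 6 reaches 7 last, at distance 6; BFS from 7 confirms no node is farther.
Path: 6 - 12 - 8 - 2 - 9 - 11 - 7.

6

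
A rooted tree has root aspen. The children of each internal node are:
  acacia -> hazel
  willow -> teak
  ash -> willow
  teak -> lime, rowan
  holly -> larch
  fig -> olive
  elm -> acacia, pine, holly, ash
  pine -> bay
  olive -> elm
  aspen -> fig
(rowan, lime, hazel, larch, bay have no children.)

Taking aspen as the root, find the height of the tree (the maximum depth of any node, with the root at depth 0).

7

The longest root-to-leaf path is aspen-fig-olive-elm-ash-willow-teak-rowan (7 edges).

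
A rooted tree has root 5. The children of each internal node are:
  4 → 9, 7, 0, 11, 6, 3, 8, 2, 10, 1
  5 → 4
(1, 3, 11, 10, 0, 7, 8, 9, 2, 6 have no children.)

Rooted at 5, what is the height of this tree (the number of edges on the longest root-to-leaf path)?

The longest root-to-leaf path is 5 – 4 – 9 (2 edges).

2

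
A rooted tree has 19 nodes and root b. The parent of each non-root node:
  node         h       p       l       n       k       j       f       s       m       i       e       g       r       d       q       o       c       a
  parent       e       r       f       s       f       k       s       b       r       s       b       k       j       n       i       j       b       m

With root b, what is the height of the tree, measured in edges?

7

a sits deepest: b → s → f → k → j → r → m → a — 7 edges from the root.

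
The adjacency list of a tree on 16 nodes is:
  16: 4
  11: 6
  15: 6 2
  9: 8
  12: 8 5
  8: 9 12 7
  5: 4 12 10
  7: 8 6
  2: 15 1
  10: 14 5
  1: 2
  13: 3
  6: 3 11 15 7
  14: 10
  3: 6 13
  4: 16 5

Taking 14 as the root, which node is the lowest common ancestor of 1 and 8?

8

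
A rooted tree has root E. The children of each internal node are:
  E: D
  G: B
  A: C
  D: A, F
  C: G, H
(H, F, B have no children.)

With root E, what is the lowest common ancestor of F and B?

F's ancestor chain is F, D, E and B's is B, G, C, A, D, E; they first meet at D.

D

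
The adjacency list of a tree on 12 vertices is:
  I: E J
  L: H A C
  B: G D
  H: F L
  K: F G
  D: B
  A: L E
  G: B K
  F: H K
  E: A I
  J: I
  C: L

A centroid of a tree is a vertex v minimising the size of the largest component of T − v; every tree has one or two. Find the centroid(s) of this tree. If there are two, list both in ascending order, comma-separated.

Removing L splits the tree into components of sizes 6, 4, 1; the largest is 6 ≤ ⌊12/2⌋ = 6.
H is adjacent to L and is also a centroid (the largest component after removing it is likewise 6).

H, L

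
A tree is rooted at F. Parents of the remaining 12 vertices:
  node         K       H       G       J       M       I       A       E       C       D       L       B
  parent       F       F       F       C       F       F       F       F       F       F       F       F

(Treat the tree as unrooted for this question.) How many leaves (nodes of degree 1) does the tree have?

The leaves are A, B, D, E, G, H, I, J, K, L, M.
That is 11 leaves.

11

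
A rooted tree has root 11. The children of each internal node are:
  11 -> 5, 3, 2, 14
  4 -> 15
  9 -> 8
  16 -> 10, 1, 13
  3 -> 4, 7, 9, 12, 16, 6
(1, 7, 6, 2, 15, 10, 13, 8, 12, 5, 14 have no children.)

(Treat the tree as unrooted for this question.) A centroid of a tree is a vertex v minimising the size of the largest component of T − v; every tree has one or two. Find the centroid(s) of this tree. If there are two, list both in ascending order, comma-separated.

If 3 is removed the pieces have sizes 4, 4, 2, 2, 1, 1, 1, all ≤ ⌊16/2⌋ = 8.
No neighbour of 3 does as well, so 3 is the unique centroid.

3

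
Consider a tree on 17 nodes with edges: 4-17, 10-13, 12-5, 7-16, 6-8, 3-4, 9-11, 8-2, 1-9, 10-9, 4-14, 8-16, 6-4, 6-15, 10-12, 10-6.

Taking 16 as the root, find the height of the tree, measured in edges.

A deepest node is 11, reached by 16 – 8 – 6 – 10 – 9 – 11.
That path has 5 edges, so the height is 5.

5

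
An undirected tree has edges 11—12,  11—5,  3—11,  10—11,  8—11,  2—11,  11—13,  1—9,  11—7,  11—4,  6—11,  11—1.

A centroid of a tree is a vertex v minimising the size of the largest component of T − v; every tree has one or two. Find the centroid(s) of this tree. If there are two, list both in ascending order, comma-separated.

Delete 11: the remaining components have sizes 2, 1, 1, 1, 1, 1, 1, 1, 1, 1, 1. Max 2 ≤ 6, so 11 is a centroid.
No neighbour of 11 does as well, so 11 is the unique centroid.

11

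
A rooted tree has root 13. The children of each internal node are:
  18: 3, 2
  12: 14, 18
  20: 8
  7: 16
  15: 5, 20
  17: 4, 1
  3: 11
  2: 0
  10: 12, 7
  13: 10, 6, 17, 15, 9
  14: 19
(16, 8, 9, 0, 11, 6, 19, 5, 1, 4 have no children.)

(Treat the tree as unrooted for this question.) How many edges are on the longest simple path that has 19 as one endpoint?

7

A farthest node from 19 is 8.
The path 19–14–12–10–13–15–20–8 has 7 edges.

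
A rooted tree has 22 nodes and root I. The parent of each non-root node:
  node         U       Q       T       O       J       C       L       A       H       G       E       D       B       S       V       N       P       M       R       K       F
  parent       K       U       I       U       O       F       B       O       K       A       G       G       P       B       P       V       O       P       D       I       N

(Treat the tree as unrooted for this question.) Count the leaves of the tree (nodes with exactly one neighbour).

10

Degree-1 nodes: C, E, H, J, L, M, Q, R, S, T — 10 of them.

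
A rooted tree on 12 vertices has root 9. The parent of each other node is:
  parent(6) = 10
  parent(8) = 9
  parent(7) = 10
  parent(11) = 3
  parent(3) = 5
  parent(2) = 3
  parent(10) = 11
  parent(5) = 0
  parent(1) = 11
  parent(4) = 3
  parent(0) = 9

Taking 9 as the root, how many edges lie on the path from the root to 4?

Path from 9 to 4: 9–0–5–3–4, which has 4 edges.

4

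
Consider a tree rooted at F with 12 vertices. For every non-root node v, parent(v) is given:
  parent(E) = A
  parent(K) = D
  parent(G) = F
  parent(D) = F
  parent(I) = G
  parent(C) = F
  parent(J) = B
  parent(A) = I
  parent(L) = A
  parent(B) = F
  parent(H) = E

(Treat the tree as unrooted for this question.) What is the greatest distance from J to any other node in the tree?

7

Distances from J peak at 7, attained at H.
J – B – F – G – I – A – E – H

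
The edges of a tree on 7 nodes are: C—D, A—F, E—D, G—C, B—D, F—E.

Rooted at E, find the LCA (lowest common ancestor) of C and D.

C's ancestor chain is C, D, E and D's is D, E; they first meet at D.

D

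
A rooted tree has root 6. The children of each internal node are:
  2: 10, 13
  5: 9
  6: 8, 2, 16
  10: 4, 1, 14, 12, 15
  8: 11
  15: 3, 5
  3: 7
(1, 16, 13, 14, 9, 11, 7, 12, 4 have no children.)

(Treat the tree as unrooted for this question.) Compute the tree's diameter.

Starting from 11, a farthest node is 7 at distance 7.
One longest path: 11 - 8 - 6 - 2 - 10 - 15 - 3 - 7.
So the diameter is 7.

7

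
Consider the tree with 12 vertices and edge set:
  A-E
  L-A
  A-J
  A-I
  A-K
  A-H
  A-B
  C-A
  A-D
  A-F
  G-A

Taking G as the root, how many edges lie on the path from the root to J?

2

Path from G to J: G → A → J, which has 2 edges.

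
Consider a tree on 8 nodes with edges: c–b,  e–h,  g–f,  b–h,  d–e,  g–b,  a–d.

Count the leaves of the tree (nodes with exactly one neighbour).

3

The leaves are a, c, f.
That is 3 leaves.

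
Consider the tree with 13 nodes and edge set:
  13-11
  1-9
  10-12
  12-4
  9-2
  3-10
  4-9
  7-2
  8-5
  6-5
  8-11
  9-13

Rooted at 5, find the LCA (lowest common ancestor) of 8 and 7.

8

Path 8→root: 8 5; path 7→root: 7 2 9 13 11 8 5.
First common node: 8.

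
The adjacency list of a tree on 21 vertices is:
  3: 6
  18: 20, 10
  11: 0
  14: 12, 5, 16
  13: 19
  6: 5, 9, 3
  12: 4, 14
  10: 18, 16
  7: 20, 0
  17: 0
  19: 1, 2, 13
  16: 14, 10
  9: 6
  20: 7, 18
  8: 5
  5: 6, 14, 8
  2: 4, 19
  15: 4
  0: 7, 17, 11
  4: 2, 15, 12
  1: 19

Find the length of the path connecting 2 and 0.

9

Walking from 2: 2 - 4 - 12 - 14 - 16 - 10 - 18 - 20 - 7 - 0. Length 9.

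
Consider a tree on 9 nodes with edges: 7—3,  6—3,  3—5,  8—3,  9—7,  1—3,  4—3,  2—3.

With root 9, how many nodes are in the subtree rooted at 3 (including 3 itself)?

The subtree rooted at 3 contains: 3, 4, 1, 8, 2, 5, 6 — 7 nodes.

7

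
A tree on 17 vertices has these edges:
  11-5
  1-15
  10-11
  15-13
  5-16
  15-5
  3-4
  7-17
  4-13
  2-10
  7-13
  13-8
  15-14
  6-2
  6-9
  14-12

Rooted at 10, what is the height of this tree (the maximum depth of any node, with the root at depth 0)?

6

The longest root-to-leaf path is 10–11–5–15–13–4–3 (6 edges).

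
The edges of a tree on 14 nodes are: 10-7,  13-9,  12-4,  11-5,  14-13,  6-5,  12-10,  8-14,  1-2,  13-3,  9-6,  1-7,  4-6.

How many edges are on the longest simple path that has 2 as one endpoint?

The node farthest from 2 is 8, via 2–1–7–10–12–4–6–9–13–14–8 — 10 edges.

10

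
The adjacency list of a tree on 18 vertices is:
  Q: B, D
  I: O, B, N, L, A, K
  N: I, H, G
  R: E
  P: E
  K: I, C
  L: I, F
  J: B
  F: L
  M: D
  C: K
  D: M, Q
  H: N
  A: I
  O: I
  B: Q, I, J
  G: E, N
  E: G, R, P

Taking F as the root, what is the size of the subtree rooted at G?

The subtree rooted at G contains: G, E, P, R — 4 nodes.

4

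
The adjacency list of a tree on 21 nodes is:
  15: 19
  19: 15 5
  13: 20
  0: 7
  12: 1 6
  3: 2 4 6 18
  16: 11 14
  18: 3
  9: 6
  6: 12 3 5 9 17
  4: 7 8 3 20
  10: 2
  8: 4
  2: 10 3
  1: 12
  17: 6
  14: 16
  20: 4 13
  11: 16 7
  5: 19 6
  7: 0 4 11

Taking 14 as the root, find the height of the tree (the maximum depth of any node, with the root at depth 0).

9

The longest root-to-leaf path is 14 – 16 – 11 – 7 – 4 – 3 – 6 – 5 – 19 – 15 (9 edges).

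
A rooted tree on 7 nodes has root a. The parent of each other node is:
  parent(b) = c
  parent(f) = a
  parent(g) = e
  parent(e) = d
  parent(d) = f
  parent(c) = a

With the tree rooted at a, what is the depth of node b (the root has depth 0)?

2

Climbing from b to the root: b → c → a. That's 2 steps.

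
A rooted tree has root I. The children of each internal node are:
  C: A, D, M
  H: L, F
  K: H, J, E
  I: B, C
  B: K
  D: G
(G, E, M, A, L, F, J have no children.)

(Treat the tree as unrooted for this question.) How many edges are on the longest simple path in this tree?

7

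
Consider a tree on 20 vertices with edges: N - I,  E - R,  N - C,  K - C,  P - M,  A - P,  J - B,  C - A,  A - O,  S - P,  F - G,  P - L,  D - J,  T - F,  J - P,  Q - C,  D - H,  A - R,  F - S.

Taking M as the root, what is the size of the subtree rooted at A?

A's subtree: {A, C, R, O, N, K, Q, E, I}, size 9.

9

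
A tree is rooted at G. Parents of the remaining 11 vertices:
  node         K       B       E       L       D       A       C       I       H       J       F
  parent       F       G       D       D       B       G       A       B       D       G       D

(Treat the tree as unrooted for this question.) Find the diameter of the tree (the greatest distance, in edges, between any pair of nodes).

BFS from C reaches K last, at distance 6; BFS from K confirms no node is farther.
Path: C - A - G - B - D - F - K.

6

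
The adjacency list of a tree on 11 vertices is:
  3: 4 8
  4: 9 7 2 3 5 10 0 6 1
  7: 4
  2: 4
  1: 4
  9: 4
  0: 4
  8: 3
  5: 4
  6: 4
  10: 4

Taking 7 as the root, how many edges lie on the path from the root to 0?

Climbing from 0 to the root: 0 – 4 – 7. That's 2 steps.

2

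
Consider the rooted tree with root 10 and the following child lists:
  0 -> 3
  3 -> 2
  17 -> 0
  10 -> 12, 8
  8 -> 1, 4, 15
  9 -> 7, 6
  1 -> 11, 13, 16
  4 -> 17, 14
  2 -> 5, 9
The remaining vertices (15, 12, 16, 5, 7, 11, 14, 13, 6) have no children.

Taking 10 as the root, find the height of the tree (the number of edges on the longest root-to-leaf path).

8

The longest root-to-leaf path is 10-8-4-17-0-3-2-9-6 (8 edges).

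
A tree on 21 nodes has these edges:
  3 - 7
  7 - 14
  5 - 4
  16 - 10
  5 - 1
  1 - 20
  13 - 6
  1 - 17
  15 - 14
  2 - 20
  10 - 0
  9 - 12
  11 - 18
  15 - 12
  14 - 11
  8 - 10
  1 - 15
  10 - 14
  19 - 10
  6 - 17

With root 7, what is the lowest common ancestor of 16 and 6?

14

16's ancestor chain is 16, 10, 14, 7 and 6's is 6, 17, 1, 15, 14, 7; they first meet at 14.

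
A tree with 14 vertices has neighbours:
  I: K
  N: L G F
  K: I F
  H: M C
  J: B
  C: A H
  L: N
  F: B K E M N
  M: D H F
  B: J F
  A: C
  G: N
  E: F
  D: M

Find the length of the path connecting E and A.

E–F–M–H–C–A: 5 edges.

5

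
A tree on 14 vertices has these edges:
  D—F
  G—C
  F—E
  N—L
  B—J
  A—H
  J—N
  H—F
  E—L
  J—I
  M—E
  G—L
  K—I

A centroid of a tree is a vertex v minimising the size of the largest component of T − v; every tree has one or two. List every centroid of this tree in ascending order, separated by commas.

Removing L splits the tree into components of sizes 6, 5, 2; the largest is 6 ≤ ⌊14/2⌋ = 7.
No neighbour of L does as well, so L is the unique centroid.

L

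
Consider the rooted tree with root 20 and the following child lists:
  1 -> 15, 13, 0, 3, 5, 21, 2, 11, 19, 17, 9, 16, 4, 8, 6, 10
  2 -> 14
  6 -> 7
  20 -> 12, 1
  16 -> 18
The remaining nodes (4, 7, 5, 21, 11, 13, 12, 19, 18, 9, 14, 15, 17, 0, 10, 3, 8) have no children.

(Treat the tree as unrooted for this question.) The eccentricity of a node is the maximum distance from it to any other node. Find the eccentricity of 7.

The node farthest from 7 is 12 (18, 14 also at distance 4), via 7-6-1-20-12 — 4 edges.

4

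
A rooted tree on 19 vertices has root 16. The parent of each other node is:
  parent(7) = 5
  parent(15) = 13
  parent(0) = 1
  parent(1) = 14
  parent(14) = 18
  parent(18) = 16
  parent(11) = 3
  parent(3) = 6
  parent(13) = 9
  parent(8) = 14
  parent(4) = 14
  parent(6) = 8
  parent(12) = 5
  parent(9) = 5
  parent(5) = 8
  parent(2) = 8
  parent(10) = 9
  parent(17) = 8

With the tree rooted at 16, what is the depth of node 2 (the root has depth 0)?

Path from 16 to 2: 16 → 18 → 14 → 8 → 2, which has 4 edges.

4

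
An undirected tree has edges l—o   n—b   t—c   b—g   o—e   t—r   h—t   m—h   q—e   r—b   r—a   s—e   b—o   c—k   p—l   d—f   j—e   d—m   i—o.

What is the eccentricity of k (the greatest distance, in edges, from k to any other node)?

7

The node farthest from k is p (s, j, q also at distance 7), via k–c–t–r–b–o–l–p — 7 edges.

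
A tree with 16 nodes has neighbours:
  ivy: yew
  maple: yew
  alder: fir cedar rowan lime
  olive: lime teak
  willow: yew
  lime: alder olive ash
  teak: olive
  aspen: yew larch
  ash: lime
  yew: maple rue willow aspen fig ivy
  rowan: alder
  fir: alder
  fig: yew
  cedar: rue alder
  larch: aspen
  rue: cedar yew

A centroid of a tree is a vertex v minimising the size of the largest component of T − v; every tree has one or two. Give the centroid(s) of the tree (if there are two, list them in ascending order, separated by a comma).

Removing rue splits the tree into components of sizes 8, 7; the largest is 8 ≤ ⌊16/2⌋ = 8.
Its neighbour cedar also leaves a largest component of size 8, so both are centroids.

cedar, rue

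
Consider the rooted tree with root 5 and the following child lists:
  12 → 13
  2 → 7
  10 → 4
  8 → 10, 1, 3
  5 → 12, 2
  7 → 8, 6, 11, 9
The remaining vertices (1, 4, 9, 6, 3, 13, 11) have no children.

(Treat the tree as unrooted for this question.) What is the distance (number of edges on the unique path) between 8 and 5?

3

The path is 8 - 7 - 2 - 5, which has 3 edges.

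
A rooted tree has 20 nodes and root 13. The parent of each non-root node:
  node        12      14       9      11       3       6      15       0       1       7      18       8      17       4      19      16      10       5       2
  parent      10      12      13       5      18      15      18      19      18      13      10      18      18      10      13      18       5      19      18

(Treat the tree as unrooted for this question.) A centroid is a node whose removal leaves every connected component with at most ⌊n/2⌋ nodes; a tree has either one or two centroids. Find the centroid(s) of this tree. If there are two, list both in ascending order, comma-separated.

If 10 is removed the pieces have sizes 9, 7, 2, 1, all ≤ ⌊20/2⌋ = 10.
Every other node leaves some component of size > 10, so the centroid is unique.

10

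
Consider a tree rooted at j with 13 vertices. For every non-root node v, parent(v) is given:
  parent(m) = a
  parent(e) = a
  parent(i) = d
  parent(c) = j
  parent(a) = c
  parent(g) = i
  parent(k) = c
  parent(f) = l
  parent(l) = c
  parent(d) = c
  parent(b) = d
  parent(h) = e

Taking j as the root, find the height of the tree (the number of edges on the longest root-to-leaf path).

g sits deepest: j-c-d-i-g — 4 edges from the root.

4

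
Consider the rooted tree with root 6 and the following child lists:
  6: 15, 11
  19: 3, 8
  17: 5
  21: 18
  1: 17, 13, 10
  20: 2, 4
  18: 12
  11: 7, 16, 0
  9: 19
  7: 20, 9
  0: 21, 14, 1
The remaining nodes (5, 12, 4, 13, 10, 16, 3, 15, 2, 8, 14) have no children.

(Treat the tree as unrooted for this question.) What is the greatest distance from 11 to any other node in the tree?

4

A farthest node from 11 is 5 (12, 3, 8 also at distance 4).
The path 11-0-1-17-5 has 4 edges.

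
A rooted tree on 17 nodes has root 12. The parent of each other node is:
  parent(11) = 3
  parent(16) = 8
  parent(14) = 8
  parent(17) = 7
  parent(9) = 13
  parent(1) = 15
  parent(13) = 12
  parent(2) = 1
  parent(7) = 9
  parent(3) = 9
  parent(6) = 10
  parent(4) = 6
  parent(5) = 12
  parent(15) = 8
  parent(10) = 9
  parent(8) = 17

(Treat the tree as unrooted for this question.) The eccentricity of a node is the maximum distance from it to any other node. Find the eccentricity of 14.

7

The node farthest from 14 is 5 (4 also at distance 7), via 14-8-17-7-9-13-12-5 — 7 edges.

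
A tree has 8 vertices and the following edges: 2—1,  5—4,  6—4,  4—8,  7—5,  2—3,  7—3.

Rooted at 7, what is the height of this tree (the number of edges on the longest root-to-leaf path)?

1 sits deepest: 7 → 3 → 2 → 1 — 3 edges from the root.

3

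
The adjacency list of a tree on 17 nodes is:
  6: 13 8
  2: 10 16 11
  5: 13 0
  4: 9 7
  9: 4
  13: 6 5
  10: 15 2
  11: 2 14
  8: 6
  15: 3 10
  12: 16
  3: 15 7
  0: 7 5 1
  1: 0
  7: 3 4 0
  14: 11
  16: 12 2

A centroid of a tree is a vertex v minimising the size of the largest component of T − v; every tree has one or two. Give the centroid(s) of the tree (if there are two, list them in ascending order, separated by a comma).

7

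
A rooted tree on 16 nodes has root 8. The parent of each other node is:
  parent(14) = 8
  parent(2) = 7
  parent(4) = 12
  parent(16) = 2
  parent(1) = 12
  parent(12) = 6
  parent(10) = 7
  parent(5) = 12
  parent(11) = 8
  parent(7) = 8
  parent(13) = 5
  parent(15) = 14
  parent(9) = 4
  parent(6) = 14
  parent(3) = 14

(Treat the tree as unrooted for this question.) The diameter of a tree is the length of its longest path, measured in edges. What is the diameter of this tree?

8

A longest path is 16 – 2 – 7 – 8 – 14 – 6 – 12 – 5 – 13, with 8 edges.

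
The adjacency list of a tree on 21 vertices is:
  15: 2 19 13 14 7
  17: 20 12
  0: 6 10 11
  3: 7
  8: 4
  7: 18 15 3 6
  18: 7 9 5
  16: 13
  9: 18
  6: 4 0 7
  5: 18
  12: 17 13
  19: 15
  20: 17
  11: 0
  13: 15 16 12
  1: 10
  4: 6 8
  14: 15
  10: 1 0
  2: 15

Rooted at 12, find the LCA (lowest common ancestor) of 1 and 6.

1's ancestor chain is 1, 10, 0, 6, 7, 15, 13, 12 and 6's is 6, 7, 15, 13, 12; they first meet at 6.

6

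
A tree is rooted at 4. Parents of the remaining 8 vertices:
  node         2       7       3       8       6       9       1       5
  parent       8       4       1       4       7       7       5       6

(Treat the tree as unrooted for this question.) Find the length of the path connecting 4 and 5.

3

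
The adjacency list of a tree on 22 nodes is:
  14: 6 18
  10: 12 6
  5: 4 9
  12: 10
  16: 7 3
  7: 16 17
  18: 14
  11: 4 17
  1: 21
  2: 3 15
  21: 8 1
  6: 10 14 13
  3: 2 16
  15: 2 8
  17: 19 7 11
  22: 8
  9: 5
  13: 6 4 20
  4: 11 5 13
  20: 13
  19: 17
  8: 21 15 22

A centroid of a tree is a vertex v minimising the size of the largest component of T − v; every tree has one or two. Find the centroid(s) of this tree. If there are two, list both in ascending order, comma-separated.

11, 17

If 11 is removed the pieces have sizes 11, 10, all ≤ ⌊22/2⌋ = 11.
17 is adjacent to 11 and is also a centroid (the largest component after removing it is likewise 11).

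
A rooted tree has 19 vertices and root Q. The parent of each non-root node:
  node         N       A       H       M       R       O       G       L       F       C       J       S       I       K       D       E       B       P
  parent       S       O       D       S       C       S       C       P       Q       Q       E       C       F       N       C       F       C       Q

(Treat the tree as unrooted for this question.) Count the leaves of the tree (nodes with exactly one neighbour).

The leaves are A, B, G, H, I, J, K, L, M, R.
That is 10 leaves.

10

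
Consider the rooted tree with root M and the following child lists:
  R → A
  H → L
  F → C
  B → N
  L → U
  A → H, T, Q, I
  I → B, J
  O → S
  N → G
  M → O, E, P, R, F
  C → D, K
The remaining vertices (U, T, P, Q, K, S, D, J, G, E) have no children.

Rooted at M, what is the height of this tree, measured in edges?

6

The longest root-to-leaf path is M → R → A → I → B → N → G (6 edges).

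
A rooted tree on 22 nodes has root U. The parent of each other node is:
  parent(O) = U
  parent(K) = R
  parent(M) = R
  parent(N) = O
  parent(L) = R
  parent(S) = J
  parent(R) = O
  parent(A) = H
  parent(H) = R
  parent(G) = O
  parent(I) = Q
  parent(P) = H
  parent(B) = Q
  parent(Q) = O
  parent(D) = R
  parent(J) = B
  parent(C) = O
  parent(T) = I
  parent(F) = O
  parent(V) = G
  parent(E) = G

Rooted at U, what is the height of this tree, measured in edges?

5

A deepest node is S, reached by U – O – Q – B – J – S.
That path has 5 edges, so the height is 5.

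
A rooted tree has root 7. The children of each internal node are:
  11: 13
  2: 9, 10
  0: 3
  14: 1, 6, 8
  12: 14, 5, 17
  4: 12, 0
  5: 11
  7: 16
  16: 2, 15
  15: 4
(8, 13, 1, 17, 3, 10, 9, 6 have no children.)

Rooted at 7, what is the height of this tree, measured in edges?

13 sits deepest: 7-16-15-4-12-5-11-13 — 7 edges from the root.

7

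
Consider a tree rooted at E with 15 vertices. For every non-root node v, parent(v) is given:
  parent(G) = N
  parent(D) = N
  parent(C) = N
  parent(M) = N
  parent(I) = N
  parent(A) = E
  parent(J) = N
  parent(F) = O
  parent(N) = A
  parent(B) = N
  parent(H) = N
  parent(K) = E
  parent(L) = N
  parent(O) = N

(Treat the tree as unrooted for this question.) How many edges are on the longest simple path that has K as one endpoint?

A farthest node from K is F.
The path K – E – A – N – O – F has 5 edges.

5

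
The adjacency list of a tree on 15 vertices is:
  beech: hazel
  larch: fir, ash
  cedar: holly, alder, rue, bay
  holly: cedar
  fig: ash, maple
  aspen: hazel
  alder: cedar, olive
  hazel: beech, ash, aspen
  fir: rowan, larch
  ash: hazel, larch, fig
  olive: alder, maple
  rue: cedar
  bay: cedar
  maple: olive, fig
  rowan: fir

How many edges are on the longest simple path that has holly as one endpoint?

9

A farthest node from holly is rowan.
The path holly-cedar-alder-olive-maple-fig-ash-larch-fir-rowan has 9 edges.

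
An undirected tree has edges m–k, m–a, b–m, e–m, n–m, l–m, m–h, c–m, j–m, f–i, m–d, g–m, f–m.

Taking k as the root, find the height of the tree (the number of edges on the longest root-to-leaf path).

The longest root-to-leaf path is k – m – f – i (3 edges).

3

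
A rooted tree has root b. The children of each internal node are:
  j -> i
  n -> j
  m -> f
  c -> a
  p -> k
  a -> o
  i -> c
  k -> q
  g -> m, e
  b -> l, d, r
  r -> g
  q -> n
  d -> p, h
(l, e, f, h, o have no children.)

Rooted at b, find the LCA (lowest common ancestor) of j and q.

q

Path j→root: j n q k p d b; path q→root: q k p d b.
First common node: q.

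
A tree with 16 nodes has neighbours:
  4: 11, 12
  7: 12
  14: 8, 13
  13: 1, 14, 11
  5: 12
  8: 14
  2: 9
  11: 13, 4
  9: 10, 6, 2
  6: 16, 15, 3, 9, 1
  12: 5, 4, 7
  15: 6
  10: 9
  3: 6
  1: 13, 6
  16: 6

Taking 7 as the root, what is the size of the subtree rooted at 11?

Descendants of 11 (including itself): 11, 13, 1, 14, 6, 8, 9, 15, 16, 3, 10, 2. That's 12.

12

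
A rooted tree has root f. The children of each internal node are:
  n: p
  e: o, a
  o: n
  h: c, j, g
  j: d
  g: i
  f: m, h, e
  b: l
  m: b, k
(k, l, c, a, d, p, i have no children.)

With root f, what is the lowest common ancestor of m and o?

f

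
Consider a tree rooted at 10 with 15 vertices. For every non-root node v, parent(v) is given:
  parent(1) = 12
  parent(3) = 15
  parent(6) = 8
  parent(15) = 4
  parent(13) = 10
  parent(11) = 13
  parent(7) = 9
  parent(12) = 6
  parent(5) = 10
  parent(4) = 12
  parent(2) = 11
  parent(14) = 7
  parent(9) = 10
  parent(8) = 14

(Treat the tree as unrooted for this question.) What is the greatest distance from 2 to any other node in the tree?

12

Distances from 2 peak at 12, attained at 3.
2–11–13–10–9–7–14–8–6–12–4–15–3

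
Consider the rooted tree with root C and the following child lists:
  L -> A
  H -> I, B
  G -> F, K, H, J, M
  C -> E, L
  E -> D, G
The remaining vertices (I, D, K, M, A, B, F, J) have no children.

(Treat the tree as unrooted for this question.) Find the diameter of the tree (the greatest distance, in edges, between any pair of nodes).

6

Starting from I, a farthest node is A at distance 6.
One longest path: I–H–G–E–C–L–A.
So the diameter is 6.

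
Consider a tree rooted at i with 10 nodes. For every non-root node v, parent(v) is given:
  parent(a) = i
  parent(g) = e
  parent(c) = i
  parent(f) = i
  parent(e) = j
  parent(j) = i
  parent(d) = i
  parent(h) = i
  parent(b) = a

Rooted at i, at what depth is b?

i–a–b — 2 edges.

2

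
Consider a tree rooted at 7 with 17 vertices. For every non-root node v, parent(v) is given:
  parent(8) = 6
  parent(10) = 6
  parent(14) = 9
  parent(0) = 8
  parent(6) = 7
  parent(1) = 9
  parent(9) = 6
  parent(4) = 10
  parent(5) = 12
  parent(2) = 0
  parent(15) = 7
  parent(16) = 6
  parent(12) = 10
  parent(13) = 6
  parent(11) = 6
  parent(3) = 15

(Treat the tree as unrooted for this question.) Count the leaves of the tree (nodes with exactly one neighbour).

The leaves are 1, 2, 3, 4, 5, 11, 13, 14, 16.
That is 9 leaves.

9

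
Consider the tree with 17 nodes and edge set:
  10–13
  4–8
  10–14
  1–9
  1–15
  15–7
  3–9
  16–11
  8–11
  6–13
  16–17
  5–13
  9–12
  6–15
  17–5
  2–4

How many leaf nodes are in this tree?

The leaves are 2, 3, 7, 12, 14.
That is 5 leaves.

5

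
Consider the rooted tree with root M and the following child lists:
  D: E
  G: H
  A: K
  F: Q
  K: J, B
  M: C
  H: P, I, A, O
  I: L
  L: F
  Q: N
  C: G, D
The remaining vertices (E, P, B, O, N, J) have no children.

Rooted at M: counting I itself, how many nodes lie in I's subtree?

5

The subtree rooted at I contains: I, L, F, Q, N — 5 nodes.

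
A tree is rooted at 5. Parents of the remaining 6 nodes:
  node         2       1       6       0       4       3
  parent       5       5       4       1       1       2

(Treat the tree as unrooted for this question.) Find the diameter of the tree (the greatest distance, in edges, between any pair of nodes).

5

Starting from 3, a farthest node is 6 at distance 5.
One longest path: 3 – 2 – 5 – 1 – 4 – 6.
So the diameter is 5.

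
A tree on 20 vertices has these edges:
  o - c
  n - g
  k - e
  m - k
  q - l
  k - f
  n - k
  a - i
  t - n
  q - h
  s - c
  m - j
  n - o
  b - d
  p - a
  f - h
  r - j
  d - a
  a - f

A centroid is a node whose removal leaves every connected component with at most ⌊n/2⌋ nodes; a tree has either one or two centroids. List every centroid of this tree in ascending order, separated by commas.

If k is removed the pieces have sizes 9, 6, 3, 1, all ≤ ⌊20/2⌋ = 10.
No neighbour of k does as well, so k is the unique centroid.

k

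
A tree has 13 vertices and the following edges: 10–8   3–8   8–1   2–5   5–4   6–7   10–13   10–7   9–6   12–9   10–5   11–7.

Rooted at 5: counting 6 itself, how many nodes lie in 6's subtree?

3

Descendants of 6 (including itself): 6, 9, 12. That's 3.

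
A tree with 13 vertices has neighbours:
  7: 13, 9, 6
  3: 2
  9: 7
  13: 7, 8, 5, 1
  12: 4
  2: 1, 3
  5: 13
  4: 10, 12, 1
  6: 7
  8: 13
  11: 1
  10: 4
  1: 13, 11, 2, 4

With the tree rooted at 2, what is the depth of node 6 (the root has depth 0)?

Climbing from 6 to the root: 6 → 7 → 13 → 1 → 2. That's 4 steps.

4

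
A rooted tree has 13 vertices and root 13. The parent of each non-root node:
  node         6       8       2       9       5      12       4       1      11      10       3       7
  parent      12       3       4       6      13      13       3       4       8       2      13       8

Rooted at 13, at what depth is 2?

3

13 – 3 – 4 – 2 — 3 edges.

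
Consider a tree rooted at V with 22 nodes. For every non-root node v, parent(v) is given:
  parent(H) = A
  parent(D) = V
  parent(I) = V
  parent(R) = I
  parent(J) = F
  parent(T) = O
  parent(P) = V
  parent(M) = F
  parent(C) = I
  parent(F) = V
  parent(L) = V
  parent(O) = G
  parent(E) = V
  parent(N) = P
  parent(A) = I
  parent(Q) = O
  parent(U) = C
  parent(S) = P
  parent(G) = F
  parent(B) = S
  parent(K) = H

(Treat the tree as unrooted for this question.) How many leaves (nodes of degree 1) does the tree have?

Degree-1 nodes: B, D, E, J, K, L, M, N, Q, R, T, U — 12 of them.

12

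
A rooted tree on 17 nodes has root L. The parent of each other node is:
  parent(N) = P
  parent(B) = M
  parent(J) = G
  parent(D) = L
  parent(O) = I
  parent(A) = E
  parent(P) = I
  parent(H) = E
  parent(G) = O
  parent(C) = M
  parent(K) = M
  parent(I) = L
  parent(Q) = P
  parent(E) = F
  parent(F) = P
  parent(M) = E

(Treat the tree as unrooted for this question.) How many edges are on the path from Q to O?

3

Q – P – I – O: 3 edges.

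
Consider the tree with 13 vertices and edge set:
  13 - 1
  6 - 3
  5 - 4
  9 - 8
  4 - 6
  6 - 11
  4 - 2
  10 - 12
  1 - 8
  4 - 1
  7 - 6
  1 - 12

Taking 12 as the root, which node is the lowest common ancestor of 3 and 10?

Path 3→root: 3 6 4 1 12; path 10→root: 10 12.
First common node: 12.

12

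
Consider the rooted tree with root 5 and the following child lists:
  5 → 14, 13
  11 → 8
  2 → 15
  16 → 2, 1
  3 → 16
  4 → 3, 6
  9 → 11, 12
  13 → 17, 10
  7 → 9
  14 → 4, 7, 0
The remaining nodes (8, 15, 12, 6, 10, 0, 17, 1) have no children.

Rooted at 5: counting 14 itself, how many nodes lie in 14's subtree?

The subtree rooted at 14 contains: 14, 4, 7, 0, 3, 6, 9, 16, 11, 12, 2, 1, 8, 15 — 14 nodes.

14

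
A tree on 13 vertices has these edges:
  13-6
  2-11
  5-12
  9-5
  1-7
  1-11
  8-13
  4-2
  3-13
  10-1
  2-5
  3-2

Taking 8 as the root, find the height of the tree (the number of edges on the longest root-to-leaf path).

6

A deepest node is 10, reached by 8 → 13 → 3 → 2 → 11 → 1 → 10.
That path has 6 edges, so the height is 6.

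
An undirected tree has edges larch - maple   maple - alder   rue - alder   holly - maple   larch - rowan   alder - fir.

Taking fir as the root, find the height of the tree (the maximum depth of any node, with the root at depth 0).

4

rowan sits deepest: fir-alder-maple-larch-rowan — 4 edges from the root.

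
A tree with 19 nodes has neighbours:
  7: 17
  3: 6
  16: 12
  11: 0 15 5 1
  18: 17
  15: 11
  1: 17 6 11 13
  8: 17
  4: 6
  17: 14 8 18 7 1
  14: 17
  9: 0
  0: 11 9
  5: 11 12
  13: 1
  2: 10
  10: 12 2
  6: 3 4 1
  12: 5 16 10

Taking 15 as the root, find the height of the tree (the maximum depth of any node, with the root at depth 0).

2 sits deepest: 15-11-5-12-10-2 — 5 edges from the root.

5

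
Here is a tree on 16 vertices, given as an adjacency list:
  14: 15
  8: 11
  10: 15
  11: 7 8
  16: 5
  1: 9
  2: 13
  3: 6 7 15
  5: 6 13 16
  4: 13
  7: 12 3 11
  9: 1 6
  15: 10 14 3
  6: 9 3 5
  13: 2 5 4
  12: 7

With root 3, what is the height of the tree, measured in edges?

4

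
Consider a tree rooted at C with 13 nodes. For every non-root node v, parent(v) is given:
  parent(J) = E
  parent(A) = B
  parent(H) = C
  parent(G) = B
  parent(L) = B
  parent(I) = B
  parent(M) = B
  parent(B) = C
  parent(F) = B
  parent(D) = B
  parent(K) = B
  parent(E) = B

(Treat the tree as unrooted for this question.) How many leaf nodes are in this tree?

The leaves are A, D, F, G, H, I, J, K, L, M.
That is 10 leaves.

10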